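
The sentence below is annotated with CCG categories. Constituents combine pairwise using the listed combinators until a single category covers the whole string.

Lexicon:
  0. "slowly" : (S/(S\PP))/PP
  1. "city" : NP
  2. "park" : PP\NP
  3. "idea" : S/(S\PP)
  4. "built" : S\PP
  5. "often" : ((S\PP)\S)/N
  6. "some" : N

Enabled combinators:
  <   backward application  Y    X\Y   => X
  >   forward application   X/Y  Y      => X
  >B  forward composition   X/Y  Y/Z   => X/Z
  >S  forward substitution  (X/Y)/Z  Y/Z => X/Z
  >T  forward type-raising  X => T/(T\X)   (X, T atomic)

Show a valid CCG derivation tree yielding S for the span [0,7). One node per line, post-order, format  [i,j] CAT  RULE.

[0,7] S   >
  [0,3] S/(S\PP)   >
    [0,1] "slowly" : (S/(S\PP))/PP
    [1,3] PP   <
      [1,2] "city" : NP
      [2,3] "park" : PP\NP
  [3,7] S\PP   <
    [3,5] S   >
      [3,4] "idea" : S/(S\PP)
      [4,5] "built" : S\PP
    [5,7] (S\PP)\S   >
      [5,6] "often" : ((S\PP)\S)/N
      [6,7] "some" : N

[0,1] (S/(S\PP))/PP  lex  "slowly"
[1,2] NP  lex  "city"
[2,3] PP\NP  lex  "park"
[1,3] PP  <  k=2
[0,3] S/(S\PP)  >  k=1
[3,4] S/(S\PP)  lex  "idea"
[4,5] S\PP  lex  "built"
[3,5] S  >  k=4
[5,6] ((S\PP)\S)/N  lex  "often"
[6,7] N  lex  "some"
[5,7] (S\PP)\S  >  k=6
[3,7] S\PP  <  k=5
[0,7] S  >  k=3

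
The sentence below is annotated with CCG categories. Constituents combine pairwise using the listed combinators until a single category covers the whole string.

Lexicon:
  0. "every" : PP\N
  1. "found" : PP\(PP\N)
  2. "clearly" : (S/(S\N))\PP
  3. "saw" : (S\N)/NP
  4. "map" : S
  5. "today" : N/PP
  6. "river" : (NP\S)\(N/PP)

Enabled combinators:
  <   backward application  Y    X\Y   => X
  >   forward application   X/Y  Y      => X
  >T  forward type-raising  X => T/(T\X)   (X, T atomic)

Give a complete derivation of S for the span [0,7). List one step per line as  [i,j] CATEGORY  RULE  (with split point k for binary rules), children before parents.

[0,7] S   >
  [0,3] S/(S\N)   <
    [0,2] PP   <
      [0,1] "every" : PP\N
      [1,2] "found" : PP\(PP\N)
    [2,3] "clearly" : (S/(S\N))\PP
  [3,7] S\N   >
    [3,4] "saw" : (S\N)/NP
    [4,7] NP   >
      [4,5] NP/(NP\S)   >T
        [4,5] "map" : S
      [5,7] NP\S   <
        [5,6] "today" : N/PP
        [6,7] "river" : (NP\S)\(N/PP)

[0,1] PP\N  lex  "every"
[1,2] PP\(PP\N)  lex  "found"
[0,2] PP  <  k=1
[2,3] (S/(S\N))\PP  lex  "clearly"
[0,3] S/(S\N)  <  k=2
[3,4] (S\N)/NP  lex  "saw"
[4,5] S  lex  "map"
[4,5] NP/(NP\S)  >T
[5,6] N/PP  lex  "today"
[6,7] (NP\S)\(N/PP)  lex  "river"
[5,7] NP\S  <  k=6
[4,7] NP  >  k=5
[3,7] S\N  >  k=4
[0,7] S  >  k=3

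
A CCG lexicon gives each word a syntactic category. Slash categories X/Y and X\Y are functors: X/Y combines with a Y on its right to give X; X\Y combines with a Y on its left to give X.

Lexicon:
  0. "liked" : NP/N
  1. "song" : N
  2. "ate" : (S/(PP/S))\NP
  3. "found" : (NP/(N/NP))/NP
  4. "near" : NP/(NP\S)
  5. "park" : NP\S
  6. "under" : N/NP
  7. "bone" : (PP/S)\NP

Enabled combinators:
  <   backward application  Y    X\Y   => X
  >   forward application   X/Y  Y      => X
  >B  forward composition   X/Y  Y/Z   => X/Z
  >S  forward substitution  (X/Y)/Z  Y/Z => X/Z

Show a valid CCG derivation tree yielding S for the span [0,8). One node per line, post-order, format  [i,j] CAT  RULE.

[0,8] S   >
  [0,3] S/(PP/S)   <
    [0,2] NP   >
      [0,1] "liked" : NP/N
      [1,2] "song" : N
    [2,3] "ate" : (S/(PP/S))\NP
  [3,8] PP/S   <
    [3,7] NP   >
      [3,6] NP/(N/NP)   >
        [3,4] "found" : (NP/(N/NP))/NP
        [4,6] NP   >
          [4,5] "near" : NP/(NP\S)
          [5,6] "park" : NP\S
      [6,7] "under" : N/NP
    [7,8] "bone" : (PP/S)\NP

[0,1] NP/N  lex  "liked"
[1,2] N  lex  "song"
[0,2] NP  >  k=1
[2,3] (S/(PP/S))\NP  lex  "ate"
[0,3] S/(PP/S)  <  k=2
[3,4] (NP/(N/NP))/NP  lex  "found"
[4,5] NP/(NP\S)  lex  "near"
[5,6] NP\S  lex  "park"
[4,6] NP  >  k=5
[3,6] NP/(N/NP)  >  k=4
[6,7] N/NP  lex  "under"
[3,7] NP  >  k=6
[7,8] (PP/S)\NP  lex  "bone"
[3,8] PP/S  <  k=7
[0,8] S  >  k=3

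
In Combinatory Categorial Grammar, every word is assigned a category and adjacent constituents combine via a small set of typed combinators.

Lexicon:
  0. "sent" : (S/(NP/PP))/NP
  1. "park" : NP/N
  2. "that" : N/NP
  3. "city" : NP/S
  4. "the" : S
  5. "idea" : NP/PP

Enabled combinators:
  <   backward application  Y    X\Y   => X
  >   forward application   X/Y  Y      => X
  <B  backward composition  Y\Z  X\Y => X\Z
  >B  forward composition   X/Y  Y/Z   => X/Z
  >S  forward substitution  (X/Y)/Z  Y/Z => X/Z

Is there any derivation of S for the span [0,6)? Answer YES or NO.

YES

[0,6] S   >
  [0,5] S/(NP/PP)   >
    [0,1] "sent" : (S/(NP/PP))/NP
    [1,5] NP   >
      [1,4] NP/S   >B
        [1,3] NP/NP   >B
          [1,2] "park" : NP/N
          [2,3] "that" : N/NP
        [3,4] "city" : NP/S
      [4,5] "the" : S
  [5,6] "idea" : NP/PP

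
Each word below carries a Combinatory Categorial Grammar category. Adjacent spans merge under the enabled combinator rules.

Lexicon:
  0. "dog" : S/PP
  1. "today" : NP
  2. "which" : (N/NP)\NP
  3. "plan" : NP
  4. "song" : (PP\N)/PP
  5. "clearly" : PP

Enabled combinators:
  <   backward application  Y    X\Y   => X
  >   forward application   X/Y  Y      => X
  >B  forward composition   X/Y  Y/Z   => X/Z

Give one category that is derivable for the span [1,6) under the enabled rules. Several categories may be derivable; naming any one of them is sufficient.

[0,6] S   >
  [0,1] "dog" : S/PP
  [1,6] PP   <
    [1,4] N   >
      [1,3] N/NP   <
        [1,2] "today" : NP
        [2,3] "which" : (N/NP)\NP
      [3,4] "plan" : NP
    [4,6] PP\N   >
      [4,5] "song" : (PP\N)/PP
      [5,6] "clearly" : PP

PP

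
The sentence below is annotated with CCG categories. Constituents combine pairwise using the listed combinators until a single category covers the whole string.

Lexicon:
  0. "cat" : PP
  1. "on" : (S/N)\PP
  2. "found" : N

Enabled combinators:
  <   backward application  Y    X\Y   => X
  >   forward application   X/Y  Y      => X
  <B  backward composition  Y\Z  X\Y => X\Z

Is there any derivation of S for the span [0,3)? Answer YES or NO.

[0,3] S   >
  [0,2] S/N   <
    [0,1] "cat" : PP
    [1,2] "on" : (S/N)\PP
  [2,3] "found" : N

YES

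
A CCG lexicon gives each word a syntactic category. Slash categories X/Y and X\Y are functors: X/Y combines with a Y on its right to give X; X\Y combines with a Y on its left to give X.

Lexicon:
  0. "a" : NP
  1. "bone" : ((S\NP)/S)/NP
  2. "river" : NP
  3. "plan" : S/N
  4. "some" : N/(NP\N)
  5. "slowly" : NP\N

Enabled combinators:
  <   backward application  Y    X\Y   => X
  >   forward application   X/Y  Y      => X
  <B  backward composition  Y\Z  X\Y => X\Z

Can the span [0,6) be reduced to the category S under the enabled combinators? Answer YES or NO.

YES

[0,6] S   <
  [0,1] "a" : NP
  [1,6] S\NP   >
    [1,3] (S\NP)/S   >
      [1,2] "bone" : ((S\NP)/S)/NP
      [2,3] "river" : NP
    [3,6] S   >
      [3,4] "plan" : S/N
      [4,6] N   >
        [4,5] "some" : N/(NP\N)
        [5,6] "slowly" : NP\N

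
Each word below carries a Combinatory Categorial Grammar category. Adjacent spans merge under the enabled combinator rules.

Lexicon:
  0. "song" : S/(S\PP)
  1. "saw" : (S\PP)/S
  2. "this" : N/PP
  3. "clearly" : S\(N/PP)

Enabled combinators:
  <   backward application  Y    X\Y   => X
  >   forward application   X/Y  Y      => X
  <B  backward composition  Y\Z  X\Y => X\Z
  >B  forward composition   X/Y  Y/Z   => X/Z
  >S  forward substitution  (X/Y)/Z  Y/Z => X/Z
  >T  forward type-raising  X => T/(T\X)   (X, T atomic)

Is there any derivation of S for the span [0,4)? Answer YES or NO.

YES

[0,4] S   >
  [0,1] "song" : S/(S\PP)
  [1,4] S\PP   >
    [1,2] "saw" : (S\PP)/S
    [2,4] S   <
      [2,3] "this" : N/PP
      [3,4] "clearly" : S\(N/PP)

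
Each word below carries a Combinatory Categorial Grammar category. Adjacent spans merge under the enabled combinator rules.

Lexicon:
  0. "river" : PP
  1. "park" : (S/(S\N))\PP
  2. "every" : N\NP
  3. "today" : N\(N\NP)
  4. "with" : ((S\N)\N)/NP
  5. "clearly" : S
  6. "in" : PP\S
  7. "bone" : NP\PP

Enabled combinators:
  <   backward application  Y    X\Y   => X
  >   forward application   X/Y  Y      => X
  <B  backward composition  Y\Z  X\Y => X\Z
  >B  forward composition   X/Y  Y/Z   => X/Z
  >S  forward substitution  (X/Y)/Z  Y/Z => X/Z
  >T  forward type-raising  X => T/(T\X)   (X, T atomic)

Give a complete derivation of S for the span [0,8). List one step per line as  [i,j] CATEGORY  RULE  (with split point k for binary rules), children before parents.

[0,8] S   >
  [0,2] S/(S\N)   <
    [0,1] "river" : PP
    [1,2] "park" : (S/(S\N))\PP
  [2,8] S\N   <
    [2,4] N   <
      [2,3] "every" : N\NP
      [3,4] "today" : N\(N\NP)
    [4,8] (S\N)\N   >
      [4,5] "with" : ((S\N)\N)/NP
      [5,8] NP   <
        [5,6] "clearly" : S
        [6,8] NP\S   <B
          [6,7] "in" : PP\S
          [7,8] "bone" : NP\PP

[0,1] PP  lex  "river"
[1,2] (S/(S\N))\PP  lex  "park"
[0,2] S/(S\N)  <  k=1
[2,3] N\NP  lex  "every"
[3,4] N\(N\NP)  lex  "today"
[2,4] N  <  k=3
[4,5] ((S\N)\N)/NP  lex  "with"
[5,6] S  lex  "clearly"
[6,7] PP\S  lex  "in"
[7,8] NP\PP  lex  "bone"
[6,8] NP\S  <B  k=7
[5,8] NP  <  k=6
[4,8] (S\N)\N  >  k=5
[2,8] S\N  <  k=4
[0,8] S  >  k=2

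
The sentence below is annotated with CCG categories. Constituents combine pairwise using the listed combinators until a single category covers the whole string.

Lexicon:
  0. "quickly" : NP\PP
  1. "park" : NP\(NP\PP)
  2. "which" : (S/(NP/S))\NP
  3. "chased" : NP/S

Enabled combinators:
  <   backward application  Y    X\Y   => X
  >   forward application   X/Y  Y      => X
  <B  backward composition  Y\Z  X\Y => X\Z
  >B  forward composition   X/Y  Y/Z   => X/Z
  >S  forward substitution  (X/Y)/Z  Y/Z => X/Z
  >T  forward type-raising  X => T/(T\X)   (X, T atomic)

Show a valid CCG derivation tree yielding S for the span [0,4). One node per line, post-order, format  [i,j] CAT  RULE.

[0,4] S   >
  [0,3] S/(NP/S)   <
    [0,2] NP   <
      [0,1] "quickly" : NP\PP
      [1,2] "park" : NP\(NP\PP)
    [2,3] "which" : (S/(NP/S))\NP
  [3,4] "chased" : NP/S

[0,1] NP\PP  lex  "quickly"
[1,2] NP\(NP\PP)  lex  "park"
[0,2] NP  <  k=1
[2,3] (S/(NP/S))\NP  lex  "which"
[0,3] S/(NP/S)  <  k=2
[3,4] NP/S  lex  "chased"
[0,4] S  >  k=3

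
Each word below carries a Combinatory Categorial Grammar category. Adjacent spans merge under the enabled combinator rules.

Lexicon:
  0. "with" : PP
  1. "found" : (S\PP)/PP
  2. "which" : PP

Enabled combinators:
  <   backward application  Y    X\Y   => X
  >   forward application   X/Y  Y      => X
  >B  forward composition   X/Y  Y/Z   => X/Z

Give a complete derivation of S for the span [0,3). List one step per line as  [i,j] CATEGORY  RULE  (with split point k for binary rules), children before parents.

[0,3] S   <
  [0,1] "with" : PP
  [1,3] S\PP   >
    [1,2] "found" : (S\PP)/PP
    [2,3] "which" : PP

[0,1] PP  lex  "with"
[1,2] (S\PP)/PP  lex  "found"
[2,3] PP  lex  "which"
[1,3] S\PP  >  k=2
[0,3] S  <  k=1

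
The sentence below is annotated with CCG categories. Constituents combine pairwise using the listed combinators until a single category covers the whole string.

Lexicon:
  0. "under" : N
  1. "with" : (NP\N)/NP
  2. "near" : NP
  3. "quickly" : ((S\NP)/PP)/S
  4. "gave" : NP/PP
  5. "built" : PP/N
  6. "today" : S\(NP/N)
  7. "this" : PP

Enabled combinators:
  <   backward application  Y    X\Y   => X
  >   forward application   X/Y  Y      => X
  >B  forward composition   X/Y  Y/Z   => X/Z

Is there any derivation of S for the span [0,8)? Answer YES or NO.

[0,8] S   <
  [0,3] NP   <
    [0,1] "under" : N
    [1,3] NP\N   >
      [1,2] "with" : (NP\N)/NP
      [2,3] "near" : NP
  [3,8] S\NP   >
    [3,7] (S\NP)/PP   >
      [3,4] "quickly" : ((S\NP)/PP)/S
      [4,7] S   <
        [4,6] NP/N   >B
          [4,5] "gave" : NP/PP
          [5,6] "built" : PP/N
        [6,7] "today" : S\(NP/N)
    [7,8] "this" : PP

YES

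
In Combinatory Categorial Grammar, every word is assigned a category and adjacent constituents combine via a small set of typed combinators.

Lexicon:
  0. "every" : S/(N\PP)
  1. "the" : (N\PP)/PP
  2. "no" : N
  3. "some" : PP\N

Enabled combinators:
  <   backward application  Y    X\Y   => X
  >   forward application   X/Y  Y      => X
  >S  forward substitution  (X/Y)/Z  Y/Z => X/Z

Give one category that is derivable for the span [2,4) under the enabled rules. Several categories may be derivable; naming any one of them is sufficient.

[0,4] S   >
  [0,1] "every" : S/(N\PP)
  [1,4] N\PP   >
    [1,2] "the" : (N\PP)/PP
    [2,4] PP   <
      [2,3] "no" : N
      [3,4] "some" : PP\N

PP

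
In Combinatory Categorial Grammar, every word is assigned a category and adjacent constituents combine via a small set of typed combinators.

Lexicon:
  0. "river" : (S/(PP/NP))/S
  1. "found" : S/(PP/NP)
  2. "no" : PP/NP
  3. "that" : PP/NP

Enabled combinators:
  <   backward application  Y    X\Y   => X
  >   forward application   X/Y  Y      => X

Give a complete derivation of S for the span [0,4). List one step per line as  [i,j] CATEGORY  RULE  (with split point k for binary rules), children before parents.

[0,1] (S/(PP/NP))/S  lex  "river"
[1,2] S/(PP/NP)  lex  "found"
[2,3] PP/NP  lex  "no"
[1,3] S  >  k=2
[0,3] S/(PP/NP)  >  k=1
[3,4] PP/NP  lex  "that"
[0,4] S  >  k=3

[0,4] S   >
  [0,3] S/(PP/NP)   >
    [0,1] "river" : (S/(PP/NP))/S
    [1,3] S   >
      [1,2] "found" : S/(PP/NP)
      [2,3] "no" : PP/NP
  [3,4] "that" : PP/NP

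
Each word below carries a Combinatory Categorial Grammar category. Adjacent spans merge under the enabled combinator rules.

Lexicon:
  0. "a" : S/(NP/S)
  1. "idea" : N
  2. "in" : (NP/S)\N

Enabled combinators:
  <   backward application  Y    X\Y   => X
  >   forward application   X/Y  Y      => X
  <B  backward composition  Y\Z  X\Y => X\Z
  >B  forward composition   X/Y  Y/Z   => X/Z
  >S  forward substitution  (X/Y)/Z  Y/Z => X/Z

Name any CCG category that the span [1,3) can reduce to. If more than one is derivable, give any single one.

NP/S

[0,3] S   >
  [0,1] "a" : S/(NP/S)
  [1,3] NP/S   <
    [1,2] "idea" : N
    [2,3] "in" : (NP/S)\N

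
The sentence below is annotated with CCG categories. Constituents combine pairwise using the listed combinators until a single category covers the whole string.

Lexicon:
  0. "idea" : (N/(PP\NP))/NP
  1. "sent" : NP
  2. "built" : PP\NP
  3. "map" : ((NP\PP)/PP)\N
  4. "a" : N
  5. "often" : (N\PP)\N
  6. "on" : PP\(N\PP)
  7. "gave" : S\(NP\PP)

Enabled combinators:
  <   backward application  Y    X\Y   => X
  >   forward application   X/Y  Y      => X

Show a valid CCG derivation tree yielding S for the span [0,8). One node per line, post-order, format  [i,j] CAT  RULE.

[0,8] S   <
  [0,7] NP\PP   >
    [0,4] (NP\PP)/PP   <
      [0,3] N   >
        [0,2] N/(PP\NP)   >
          [0,1] "idea" : (N/(PP\NP))/NP
          [1,2] "sent" : NP
        [2,3] "built" : PP\NP
      [3,4] "map" : ((NP\PP)/PP)\N
    [4,7] PP   <
      [4,6] N\PP   <
        [4,5] "a" : N
        [5,6] "often" : (N\PP)\N
      [6,7] "on" : PP\(N\PP)
  [7,8] "gave" : S\(NP\PP)

[0,1] (N/(PP\NP))/NP  lex  "idea"
[1,2] NP  lex  "sent"
[0,2] N/(PP\NP)  >  k=1
[2,3] PP\NP  lex  "built"
[0,3] N  >  k=2
[3,4] ((NP\PP)/PP)\N  lex  "map"
[0,4] (NP\PP)/PP  <  k=3
[4,5] N  lex  "a"
[5,6] (N\PP)\N  lex  "often"
[4,6] N\PP  <  k=5
[6,7] PP\(N\PP)  lex  "on"
[4,7] PP  <  k=6
[0,7] NP\PP  >  k=4
[7,8] S\(NP\PP)  lex  "gave"
[0,8] S  <  k=7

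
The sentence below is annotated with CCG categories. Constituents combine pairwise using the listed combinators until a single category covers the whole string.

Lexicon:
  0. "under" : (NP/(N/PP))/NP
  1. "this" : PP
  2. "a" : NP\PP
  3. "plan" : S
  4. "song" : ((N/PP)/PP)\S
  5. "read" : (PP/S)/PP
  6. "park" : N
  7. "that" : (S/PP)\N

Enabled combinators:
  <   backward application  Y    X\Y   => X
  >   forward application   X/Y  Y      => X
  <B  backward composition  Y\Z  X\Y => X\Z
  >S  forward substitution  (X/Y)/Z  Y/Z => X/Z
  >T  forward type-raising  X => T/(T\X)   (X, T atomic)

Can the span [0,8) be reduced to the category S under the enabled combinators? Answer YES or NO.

(NP/(N/PP))/NP PP NP\PP S ((N/PP)/PP)\S (PP/S)/PP N (S/PP)\N
CKY chart[0,8] = {N/(N\NP), NP, NP/(NP\NP), PP/(PP\NP), S/(S\NP)}; S ∉ chart

NO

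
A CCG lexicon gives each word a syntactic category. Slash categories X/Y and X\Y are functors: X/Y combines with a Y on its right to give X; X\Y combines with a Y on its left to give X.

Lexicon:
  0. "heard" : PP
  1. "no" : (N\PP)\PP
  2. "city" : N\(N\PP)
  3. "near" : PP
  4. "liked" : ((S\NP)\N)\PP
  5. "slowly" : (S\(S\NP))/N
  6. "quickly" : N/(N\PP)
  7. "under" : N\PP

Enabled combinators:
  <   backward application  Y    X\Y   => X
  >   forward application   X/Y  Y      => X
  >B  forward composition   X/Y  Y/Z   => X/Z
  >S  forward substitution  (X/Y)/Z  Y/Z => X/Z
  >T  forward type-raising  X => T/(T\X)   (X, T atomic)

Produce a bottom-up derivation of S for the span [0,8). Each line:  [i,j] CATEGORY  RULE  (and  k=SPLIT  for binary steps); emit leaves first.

[0,1] PP  lex  "heard"
[1,2] (N\PP)\PP  lex  "no"
[0,2] N\PP  <  k=1
[2,3] N\(N\PP)  lex  "city"
[0,3] N  <  k=2
[3,4] PP  lex  "near"
[4,5] ((S\NP)\N)\PP  lex  "liked"
[3,5] (S\NP)\N  <  k=4
[0,5] S\NP  <  k=3
[5,6] (S\(S\NP))/N  lex  "slowly"
[6,7] N/(N\PP)  lex  "quickly"
[7,8] N\PP  lex  "under"
[6,8] N  >  k=7
[5,8] S\(S\NP)  >  k=6
[0,8] S  <  k=5

[0,8] S   <
  [0,5] S\NP   <
    [0,3] N   <
      [0,2] N\PP   <
        [0,1] "heard" : PP
        [1,2] "no" : (N\PP)\PP
      [2,3] "city" : N\(N\PP)
    [3,5] (S\NP)\N   <
      [3,4] "near" : PP
      [4,5] "liked" : ((S\NP)\N)\PP
  [5,8] S\(S\NP)   >
    [5,6] "slowly" : (S\(S\NP))/N
    [6,8] N   >
      [6,7] "quickly" : N/(N\PP)
      [7,8] "under" : N\PP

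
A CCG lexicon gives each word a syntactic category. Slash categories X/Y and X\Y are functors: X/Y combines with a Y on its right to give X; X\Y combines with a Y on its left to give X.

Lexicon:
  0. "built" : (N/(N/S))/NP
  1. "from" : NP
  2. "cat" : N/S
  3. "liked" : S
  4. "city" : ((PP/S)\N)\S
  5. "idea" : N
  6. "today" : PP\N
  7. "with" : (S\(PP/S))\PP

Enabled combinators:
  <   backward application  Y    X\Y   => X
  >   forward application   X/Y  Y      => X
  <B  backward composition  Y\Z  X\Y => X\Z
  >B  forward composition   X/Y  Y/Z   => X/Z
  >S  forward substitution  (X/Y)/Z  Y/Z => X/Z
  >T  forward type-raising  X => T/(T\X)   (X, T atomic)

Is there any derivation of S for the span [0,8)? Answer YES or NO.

[0,8] S   <
  [0,5] PP/S   <
    [0,3] N   >
      [0,2] N/(N/S)   >
        [0,1] "built" : (N/(N/S))/NP
        [1,2] "from" : NP
      [2,3] "cat" : N/S
    [3,5] (PP/S)\N   <
      [3,4] "liked" : S
      [4,5] "city" : ((PP/S)\N)\S
  [5,8] S\(PP/S)   <
    [5,7] PP   >
      [5,6] PP/(PP\N)   >T
        [5,6] "idea" : N
      [6,7] "today" : PP\N
    [7,8] "with" : (S\(PP/S))\PP

YES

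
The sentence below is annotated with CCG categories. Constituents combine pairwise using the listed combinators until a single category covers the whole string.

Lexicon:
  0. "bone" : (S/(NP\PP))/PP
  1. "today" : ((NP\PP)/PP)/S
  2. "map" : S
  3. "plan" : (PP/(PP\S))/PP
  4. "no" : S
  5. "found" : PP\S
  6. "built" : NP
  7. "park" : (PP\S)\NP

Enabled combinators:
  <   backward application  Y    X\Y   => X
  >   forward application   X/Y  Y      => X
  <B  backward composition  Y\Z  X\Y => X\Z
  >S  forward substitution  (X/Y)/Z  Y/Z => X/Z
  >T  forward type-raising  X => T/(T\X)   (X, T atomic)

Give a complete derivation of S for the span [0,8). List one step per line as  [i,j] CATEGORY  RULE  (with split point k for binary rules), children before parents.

[0,8] S   >
  [0,3] S/PP   >S
    [0,1] "bone" : (S/(NP\PP))/PP
    [1,3] (NP\PP)/PP   >
      [1,2] "today" : ((NP\PP)/PP)/S
      [2,3] "map" : S
  [3,8] PP   >
    [3,6] PP/(PP\S)   >
      [3,4] "plan" : (PP/(PP\S))/PP
      [4,6] PP   <
        [4,5] "no" : S
        [5,6] "found" : PP\S
    [6,8] PP\S   <
      [6,7] "built" : NP
      [7,8] "park" : (PP\S)\NP

[0,1] (S/(NP\PP))/PP  lex  "bone"
[1,2] ((NP\PP)/PP)/S  lex  "today"
[2,3] S  lex  "map"
[1,3] (NP\PP)/PP  >  k=2
[0,3] S/PP  >S  k=1
[3,4] (PP/(PP\S))/PP  lex  "plan"
[4,5] S  lex  "no"
[5,6] PP\S  lex  "found"
[4,6] PP  <  k=5
[3,6] PP/(PP\S)  >  k=4
[6,7] NP  lex  "built"
[7,8] (PP\S)\NP  lex  "park"
[6,8] PP\S  <  k=7
[3,8] PP  >  k=6
[0,8] S  >  k=3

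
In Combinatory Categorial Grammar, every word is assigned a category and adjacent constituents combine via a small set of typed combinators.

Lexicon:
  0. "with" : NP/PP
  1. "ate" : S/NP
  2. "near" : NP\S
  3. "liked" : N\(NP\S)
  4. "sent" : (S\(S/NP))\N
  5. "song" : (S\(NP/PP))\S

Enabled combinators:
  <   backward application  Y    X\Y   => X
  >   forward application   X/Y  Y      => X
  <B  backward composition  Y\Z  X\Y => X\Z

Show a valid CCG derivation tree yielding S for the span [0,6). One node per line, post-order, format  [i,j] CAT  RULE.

[0,6] S   <
  [0,1] "with" : NP/PP
  [1,6] S\(NP/PP)   <
    [1,5] S   <
      [1,2] "ate" : S/NP
      [2,5] S\(S/NP)   <
        [2,4] N   <
          [2,3] "near" : NP\S
          [3,4] "liked" : N\(NP\S)
        [4,5] "sent" : (S\(S/NP))\N
    [5,6] "song" : (S\(NP/PP))\S

[0,1] NP/PP  lex  "with"
[1,2] S/NP  lex  "ate"
[2,3] NP\S  lex  "near"
[3,4] N\(NP\S)  lex  "liked"
[2,4] N  <  k=3
[4,5] (S\(S/NP))\N  lex  "sent"
[2,5] S\(S/NP)  <  k=4
[1,5] S  <  k=2
[5,6] (S\(NP/PP))\S  lex  "song"
[1,6] S\(NP/PP)  <  k=5
[0,6] S  <  k=1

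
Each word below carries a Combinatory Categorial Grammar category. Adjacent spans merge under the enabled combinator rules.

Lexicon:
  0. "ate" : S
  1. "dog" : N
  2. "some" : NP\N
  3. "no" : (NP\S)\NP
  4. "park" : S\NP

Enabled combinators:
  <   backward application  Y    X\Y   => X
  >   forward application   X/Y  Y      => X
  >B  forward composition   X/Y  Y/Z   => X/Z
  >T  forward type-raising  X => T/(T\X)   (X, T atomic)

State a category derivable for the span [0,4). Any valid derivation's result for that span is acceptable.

[0,5] S   <
  [0,4] NP   >
    [0,1] NP/(NP\S)   >T
      [0,1] "ate" : S
    [1,4] NP\S   <
      [1,3] NP   >
        [1,2] NP/(NP\N)   >T
          [1,2] "dog" : N
        [2,3] "some" : NP\N
      [3,4] "no" : (NP\S)\NP
  [4,5] "park" : S\NP

NP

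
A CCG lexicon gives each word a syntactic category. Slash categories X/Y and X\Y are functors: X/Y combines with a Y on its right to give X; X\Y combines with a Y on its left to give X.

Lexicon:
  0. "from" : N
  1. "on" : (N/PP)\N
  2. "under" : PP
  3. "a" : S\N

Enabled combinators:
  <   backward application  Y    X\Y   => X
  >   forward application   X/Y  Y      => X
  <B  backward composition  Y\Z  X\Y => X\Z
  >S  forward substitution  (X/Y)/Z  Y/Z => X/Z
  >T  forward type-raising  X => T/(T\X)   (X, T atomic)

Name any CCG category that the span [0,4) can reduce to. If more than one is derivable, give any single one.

S

[0,4] S   <
  [0,3] N   >
    [0,2] N/PP   <
      [0,1] "from" : N
      [1,2] "on" : (N/PP)\N
    [2,3] "under" : PP
  [3,4] "a" : S\N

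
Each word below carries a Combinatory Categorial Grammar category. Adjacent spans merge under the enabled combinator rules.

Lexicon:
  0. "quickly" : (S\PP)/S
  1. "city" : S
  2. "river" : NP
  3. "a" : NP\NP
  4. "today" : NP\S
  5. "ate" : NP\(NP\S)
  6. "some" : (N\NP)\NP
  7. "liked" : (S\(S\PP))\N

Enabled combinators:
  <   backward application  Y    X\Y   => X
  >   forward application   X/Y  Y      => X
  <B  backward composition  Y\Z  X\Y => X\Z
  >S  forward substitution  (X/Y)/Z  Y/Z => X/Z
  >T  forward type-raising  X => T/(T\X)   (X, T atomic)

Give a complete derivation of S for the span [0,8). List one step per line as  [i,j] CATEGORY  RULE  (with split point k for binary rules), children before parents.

[0,1] (S\PP)/S  lex  "quickly"
[1,2] S  lex  "city"
[0,2] S\PP  >  k=1
[2,3] NP  lex  "river"
[2,3] N/(N\NP)  >T
[3,4] NP\NP  lex  "a"
[4,5] NP\S  lex  "today"
[5,6] NP\(NP\S)  lex  "ate"
[4,6] NP  <  k=5
[6,7] (N\NP)\NP  lex  "some"
[4,7] N\NP  <  k=6
[3,7] N\NP  <B  k=4
[2,7] N  >  k=3
[7,8] (S\(S\PP))\N  lex  "liked"
[2,8] S\(S\PP)  <  k=7
[0,8] S  <  k=2

[0,8] S   <
  [0,2] S\PP   >
    [0,1] "quickly" : (S\PP)/S
    [1,2] "city" : S
  [2,8] S\(S\PP)   <
    [2,7] N   >
      [2,3] N/(N\NP)   >T
        [2,3] "river" : NP
      [3,7] N\NP   <B
        [3,4] "a" : NP\NP
        [4,7] N\NP   <
          [4,6] NP   <
            [4,5] "today" : NP\S
            [5,6] "ate" : NP\(NP\S)
          [6,7] "some" : (N\NP)\NP
    [7,8] "liked" : (S\(S\PP))\N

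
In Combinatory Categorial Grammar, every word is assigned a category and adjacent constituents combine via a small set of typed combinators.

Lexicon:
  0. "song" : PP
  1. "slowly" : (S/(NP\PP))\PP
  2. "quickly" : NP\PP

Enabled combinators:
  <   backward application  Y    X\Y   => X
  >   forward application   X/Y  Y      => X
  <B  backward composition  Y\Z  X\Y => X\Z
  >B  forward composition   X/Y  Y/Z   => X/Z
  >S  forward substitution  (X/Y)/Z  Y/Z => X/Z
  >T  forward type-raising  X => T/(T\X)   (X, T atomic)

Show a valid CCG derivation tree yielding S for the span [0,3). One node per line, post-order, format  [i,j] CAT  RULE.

[0,3] S   >
  [0,2] S/(NP\PP)   <
    [0,1] "song" : PP
    [1,2] "slowly" : (S/(NP\PP))\PP
  [2,3] "quickly" : NP\PP

[0,1] PP  lex  "song"
[1,2] (S/(NP\PP))\PP  lex  "slowly"
[0,2] S/(NP\PP)  <  k=1
[2,3] NP\PP  lex  "quickly"
[0,3] S  >  k=2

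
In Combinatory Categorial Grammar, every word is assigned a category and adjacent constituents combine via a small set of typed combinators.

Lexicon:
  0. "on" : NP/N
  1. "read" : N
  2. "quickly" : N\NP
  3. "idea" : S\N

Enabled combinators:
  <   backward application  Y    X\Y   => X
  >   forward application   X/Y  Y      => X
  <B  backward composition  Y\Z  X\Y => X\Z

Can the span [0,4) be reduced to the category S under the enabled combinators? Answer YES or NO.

[0,4] S   <
  [0,3] N   <
    [0,2] NP   >
      [0,1] "on" : NP/N
      [1,2] "read" : N
    [2,3] "quickly" : N\NP
  [3,4] "idea" : S\N

YES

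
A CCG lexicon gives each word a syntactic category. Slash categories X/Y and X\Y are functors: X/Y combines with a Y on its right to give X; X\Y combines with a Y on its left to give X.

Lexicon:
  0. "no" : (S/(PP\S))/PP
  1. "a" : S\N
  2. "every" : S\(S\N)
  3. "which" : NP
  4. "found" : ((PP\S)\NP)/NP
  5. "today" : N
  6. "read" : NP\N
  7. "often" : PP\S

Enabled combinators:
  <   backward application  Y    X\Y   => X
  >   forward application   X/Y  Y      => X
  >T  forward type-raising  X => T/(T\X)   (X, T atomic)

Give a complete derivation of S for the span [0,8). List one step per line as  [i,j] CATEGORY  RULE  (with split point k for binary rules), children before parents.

[0,8] S   >
  [0,7] S/(PP\S)   >
    [0,1] "no" : (S/(PP\S))/PP
    [1,7] PP   <
      [1,3] S   <
        [1,2] "a" : S\N
        [2,3] "every" : S\(S\N)
      [3,7] PP\S   <
        [3,4] "which" : NP
        [4,7] (PP\S)\NP   >
          [4,5] "found" : ((PP\S)\NP)/NP
          [5,7] NP   <
            [5,6] "today" : N
            [6,7] "read" : NP\N
  [7,8] "often" : PP\S

[0,1] (S/(PP\S))/PP  lex  "no"
[1,2] S\N  lex  "a"
[2,3] S\(S\N)  lex  "every"
[1,3] S  <  k=2
[3,4] NP  lex  "which"
[4,5] ((PP\S)\NP)/NP  lex  "found"
[5,6] N  lex  "today"
[6,7] NP\N  lex  "read"
[5,7] NP  <  k=6
[4,7] (PP\S)\NP  >  k=5
[3,7] PP\S  <  k=4
[1,7] PP  <  k=3
[0,7] S/(PP\S)  >  k=1
[7,8] PP\S  lex  "often"
[0,8] S  >  k=7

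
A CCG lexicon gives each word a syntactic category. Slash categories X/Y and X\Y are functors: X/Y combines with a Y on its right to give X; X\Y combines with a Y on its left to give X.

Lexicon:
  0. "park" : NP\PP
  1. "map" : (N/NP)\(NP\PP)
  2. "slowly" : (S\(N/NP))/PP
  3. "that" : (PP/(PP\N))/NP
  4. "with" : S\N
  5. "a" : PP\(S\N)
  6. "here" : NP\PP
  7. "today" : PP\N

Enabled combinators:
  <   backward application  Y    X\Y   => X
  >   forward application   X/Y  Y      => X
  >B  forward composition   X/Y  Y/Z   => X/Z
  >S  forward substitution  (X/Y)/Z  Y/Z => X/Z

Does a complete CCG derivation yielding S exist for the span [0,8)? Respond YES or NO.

[0,8] S   <
  [0,2] N/NP   <
    [0,1] "park" : NP\PP
    [1,2] "map" : (N/NP)\(NP\PP)
  [2,8] S\(N/NP)   >
    [2,3] "slowly" : (S\(N/NP))/PP
    [3,8] PP   >
      [3,7] PP/(PP\N)   >
        [3,4] "that" : (PP/(PP\N))/NP
        [4,7] NP   <
          [4,6] PP   <
            [4,5] "with" : S\N
            [5,6] "a" : PP\(S\N)
          [6,7] "here" : NP\PP
      [7,8] "today" : PP\N

YES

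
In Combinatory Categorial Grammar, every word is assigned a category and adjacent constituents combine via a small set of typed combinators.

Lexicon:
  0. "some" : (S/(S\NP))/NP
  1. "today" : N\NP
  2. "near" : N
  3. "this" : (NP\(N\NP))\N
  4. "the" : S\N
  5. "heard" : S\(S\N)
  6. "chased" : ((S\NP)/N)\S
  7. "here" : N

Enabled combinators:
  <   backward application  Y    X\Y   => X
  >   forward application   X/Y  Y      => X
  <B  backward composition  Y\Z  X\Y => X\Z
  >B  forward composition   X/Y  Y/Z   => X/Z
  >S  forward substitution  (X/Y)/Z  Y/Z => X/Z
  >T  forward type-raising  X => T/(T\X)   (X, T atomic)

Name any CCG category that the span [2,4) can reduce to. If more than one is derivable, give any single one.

NP\(N\NP)

[0,8] S   >
  [0,4] S/(S\NP)   >
    [0,1] "some" : (S/(S\NP))/NP
    [1,4] NP   <
      [1,2] "today" : N\NP
      [2,4] NP\(N\NP)   <
        [2,3] "near" : N
        [3,4] "this" : (NP\(N\NP))\N
  [4,8] S\NP   >
    [4,7] (S\NP)/N   <
      [4,6] S   <
        [4,5] "the" : S\N
        [5,6] "heard" : S\(S\N)
      [6,7] "chased" : ((S\NP)/N)\S
    [7,8] "here" : N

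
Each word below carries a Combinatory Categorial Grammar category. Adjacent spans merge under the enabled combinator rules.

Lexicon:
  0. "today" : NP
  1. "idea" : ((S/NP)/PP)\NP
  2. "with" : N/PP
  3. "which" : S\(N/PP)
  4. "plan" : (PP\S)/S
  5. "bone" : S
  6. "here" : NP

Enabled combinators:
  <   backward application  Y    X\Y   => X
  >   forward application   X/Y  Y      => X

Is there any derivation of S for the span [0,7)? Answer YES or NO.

YES

[0,7] S   >
  [0,6] S/NP   >
    [0,2] (S/NP)/PP   <
      [0,1] "today" : NP
      [1,2] "idea" : ((S/NP)/PP)\NP
    [2,6] PP   <
      [2,4] S   <
        [2,3] "with" : N/PP
        [3,4] "which" : S\(N/PP)
      [4,6] PP\S   >
        [4,5] "plan" : (PP\S)/S
        [5,6] "bone" : S
  [6,7] "here" : NP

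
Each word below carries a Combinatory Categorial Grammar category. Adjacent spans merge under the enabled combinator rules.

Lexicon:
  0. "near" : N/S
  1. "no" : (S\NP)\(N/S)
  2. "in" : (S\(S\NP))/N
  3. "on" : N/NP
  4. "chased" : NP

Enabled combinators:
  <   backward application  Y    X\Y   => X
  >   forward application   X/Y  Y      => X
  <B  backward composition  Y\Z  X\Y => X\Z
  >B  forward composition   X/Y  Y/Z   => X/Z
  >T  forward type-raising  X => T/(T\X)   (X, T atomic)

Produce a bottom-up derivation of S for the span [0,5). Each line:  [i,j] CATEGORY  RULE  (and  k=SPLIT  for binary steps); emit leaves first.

[0,5] S   <
  [0,2] S\NP   <
    [0,1] "near" : N/S
    [1,2] "no" : (S\NP)\(N/S)
  [2,5] S\(S\NP)   >
    [2,3] "in" : (S\(S\NP))/N
    [3,5] N   >
      [3,4] "on" : N/NP
      [4,5] "chased" : NP

[0,1] N/S  lex  "near"
[1,2] (S\NP)\(N/S)  lex  "no"
[0,2] S\NP  <  k=1
[2,3] (S\(S\NP))/N  lex  "in"
[3,4] N/NP  lex  "on"
[4,5] NP  lex  "chased"
[3,5] N  >  k=4
[2,5] S\(S\NP)  >  k=3
[0,5] S  <  k=2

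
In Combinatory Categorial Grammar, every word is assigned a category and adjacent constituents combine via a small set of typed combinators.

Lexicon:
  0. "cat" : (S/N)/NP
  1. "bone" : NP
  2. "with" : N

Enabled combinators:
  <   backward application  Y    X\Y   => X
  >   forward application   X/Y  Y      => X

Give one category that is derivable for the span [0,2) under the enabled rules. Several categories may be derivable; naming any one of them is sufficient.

S/N

[0,3] S   >
  [0,2] S/N   >
    [0,1] "cat" : (S/N)/NP
    [1,2] "bone" : NP
  [2,3] "with" : N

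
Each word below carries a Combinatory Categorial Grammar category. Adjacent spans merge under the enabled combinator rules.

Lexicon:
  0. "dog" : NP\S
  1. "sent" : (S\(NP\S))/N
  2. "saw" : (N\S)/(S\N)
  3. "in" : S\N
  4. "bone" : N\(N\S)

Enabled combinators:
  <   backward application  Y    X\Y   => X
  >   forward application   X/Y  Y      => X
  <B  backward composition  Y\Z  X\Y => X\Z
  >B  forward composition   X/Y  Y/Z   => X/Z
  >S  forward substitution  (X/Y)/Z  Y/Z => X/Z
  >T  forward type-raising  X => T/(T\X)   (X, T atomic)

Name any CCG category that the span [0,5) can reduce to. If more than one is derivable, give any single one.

[0,5] S   <
  [0,1] "dog" : NP\S
  [1,5] S\(NP\S)   >
    [1,2] "sent" : (S\(NP\S))/N
    [2,5] N   <
      [2,4] N\S   >
        [2,3] "saw" : (N\S)/(S\N)
        [3,4] "in" : S\N
      [4,5] "bone" : N\(N\S)

S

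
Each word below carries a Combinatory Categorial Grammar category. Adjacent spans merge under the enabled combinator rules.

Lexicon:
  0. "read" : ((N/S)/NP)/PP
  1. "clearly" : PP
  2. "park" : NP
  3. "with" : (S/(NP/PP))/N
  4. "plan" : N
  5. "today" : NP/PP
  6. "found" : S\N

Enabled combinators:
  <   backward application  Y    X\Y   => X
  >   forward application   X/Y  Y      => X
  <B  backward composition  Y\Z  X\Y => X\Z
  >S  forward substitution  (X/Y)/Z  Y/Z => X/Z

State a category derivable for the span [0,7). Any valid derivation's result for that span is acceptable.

S

[0,7] S   <
  [0,6] N   >
    [0,3] N/S   >
      [0,2] (N/S)/NP   >
        [0,1] "read" : ((N/S)/NP)/PP
        [1,2] "clearly" : PP
      [2,3] "park" : NP
    [3,6] S   >
      [3,5] S/(NP/PP)   >
        [3,4] "with" : (S/(NP/PP))/N
        [4,5] "plan" : N
      [5,6] "today" : NP/PP
  [6,7] "found" : S\N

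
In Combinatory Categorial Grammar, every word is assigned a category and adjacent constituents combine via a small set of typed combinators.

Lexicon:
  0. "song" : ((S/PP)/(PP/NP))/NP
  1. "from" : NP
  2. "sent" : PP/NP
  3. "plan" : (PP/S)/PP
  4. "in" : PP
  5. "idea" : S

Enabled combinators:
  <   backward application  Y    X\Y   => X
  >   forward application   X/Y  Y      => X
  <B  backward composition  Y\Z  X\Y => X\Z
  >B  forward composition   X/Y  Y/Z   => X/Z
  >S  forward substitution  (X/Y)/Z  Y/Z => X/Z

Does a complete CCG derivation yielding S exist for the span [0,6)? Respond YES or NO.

[0,6] S   >
  [0,3] S/PP   >
    [0,2] (S/PP)/(PP/NP)   >
      [0,1] "song" : ((S/PP)/(PP/NP))/NP
      [1,2] "from" : NP
    [2,3] "sent" : PP/NP
  [3,6] PP   >
    [3,5] PP/S   >
      [3,4] "plan" : (PP/S)/PP
      [4,5] "in" : PP
    [5,6] "idea" : S

YES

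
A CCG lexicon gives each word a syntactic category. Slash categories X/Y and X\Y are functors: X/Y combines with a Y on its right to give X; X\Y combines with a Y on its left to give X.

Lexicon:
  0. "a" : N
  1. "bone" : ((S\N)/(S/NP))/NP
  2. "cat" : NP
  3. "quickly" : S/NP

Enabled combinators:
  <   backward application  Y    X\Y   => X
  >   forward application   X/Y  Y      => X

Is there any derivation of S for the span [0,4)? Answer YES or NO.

YES

[0,4] S   <
  [0,1] "a" : N
  [1,4] S\N   >
    [1,3] (S\N)/(S/NP)   >
      [1,2] "bone" : ((S\N)/(S/NP))/NP
      [2,3] "cat" : NP
    [3,4] "quickly" : S/NP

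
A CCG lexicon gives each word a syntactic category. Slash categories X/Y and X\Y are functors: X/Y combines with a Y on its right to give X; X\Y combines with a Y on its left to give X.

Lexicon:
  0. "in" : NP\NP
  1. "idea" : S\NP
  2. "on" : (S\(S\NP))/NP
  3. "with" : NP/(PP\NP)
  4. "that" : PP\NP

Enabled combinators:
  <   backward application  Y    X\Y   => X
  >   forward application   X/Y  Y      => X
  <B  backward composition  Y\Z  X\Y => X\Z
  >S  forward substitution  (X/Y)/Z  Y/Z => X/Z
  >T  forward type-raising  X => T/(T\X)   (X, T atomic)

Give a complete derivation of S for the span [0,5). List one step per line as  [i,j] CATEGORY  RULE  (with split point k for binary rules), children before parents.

[0,5] S   <
  [0,2] S\NP   <B
    [0,1] "in" : NP\NP
    [1,2] "idea" : S\NP
  [2,5] S\(S\NP)   >
    [2,3] "on" : (S\(S\NP))/NP
    [3,5] NP   >
      [3,4] "with" : NP/(PP\NP)
      [4,5] "that" : PP\NP

[0,1] NP\NP  lex  "in"
[1,2] S\NP  lex  "idea"
[0,2] S\NP  <B  k=1
[2,3] (S\(S\NP))/NP  lex  "on"
[3,4] NP/(PP\NP)  lex  "with"
[4,5] PP\NP  lex  "that"
[3,5] NP  >  k=4
[2,5] S\(S\NP)  >  k=3
[0,5] S  <  k=2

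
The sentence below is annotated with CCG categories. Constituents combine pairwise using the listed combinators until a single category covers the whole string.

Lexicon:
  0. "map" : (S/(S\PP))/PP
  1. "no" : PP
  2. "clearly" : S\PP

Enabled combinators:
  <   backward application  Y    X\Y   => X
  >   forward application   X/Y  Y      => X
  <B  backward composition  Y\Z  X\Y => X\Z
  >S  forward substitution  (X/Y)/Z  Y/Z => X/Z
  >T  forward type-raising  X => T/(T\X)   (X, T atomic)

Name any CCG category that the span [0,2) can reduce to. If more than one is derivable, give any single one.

[0,3] S   >
  [0,2] S/(S\PP)   >
    [0,1] "map" : (S/(S\PP))/PP
    [1,2] "no" : PP
  [2,3] "clearly" : S\PP

S/(S\PP)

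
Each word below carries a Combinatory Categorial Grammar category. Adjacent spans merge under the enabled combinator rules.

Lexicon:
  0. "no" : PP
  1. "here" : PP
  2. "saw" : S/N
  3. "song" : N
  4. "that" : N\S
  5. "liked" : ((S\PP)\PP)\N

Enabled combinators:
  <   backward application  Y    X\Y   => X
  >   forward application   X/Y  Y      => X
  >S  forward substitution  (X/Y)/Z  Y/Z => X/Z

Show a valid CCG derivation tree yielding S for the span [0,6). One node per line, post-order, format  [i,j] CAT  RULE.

[0,6] S   <
  [0,1] "no" : PP
  [1,6] S\PP   <
    [1,2] "here" : PP
    [2,6] (S\PP)\PP   <
      [2,5] N   <
        [2,4] S   >
          [2,3] "saw" : S/N
          [3,4] "song" : N
        [4,5] "that" : N\S
      [5,6] "liked" : ((S\PP)\PP)\N

[0,1] PP  lex  "no"
[1,2] PP  lex  "here"
[2,3] S/N  lex  "saw"
[3,4] N  lex  "song"
[2,4] S  >  k=3
[4,5] N\S  lex  "that"
[2,5] N  <  k=4
[5,6] ((S\PP)\PP)\N  lex  "liked"
[2,6] (S\PP)\PP  <  k=5
[1,6] S\PP  <  k=2
[0,6] S  <  k=1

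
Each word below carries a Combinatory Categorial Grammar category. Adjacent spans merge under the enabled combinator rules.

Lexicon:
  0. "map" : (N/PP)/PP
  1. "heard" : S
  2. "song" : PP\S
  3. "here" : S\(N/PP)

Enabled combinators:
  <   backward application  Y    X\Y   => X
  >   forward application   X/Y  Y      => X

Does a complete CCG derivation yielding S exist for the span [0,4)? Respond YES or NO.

YES

[0,4] S   <
  [0,3] N/PP   >
    [0,1] "map" : (N/PP)/PP
    [1,3] PP   <
      [1,2] "heard" : S
      [2,3] "song" : PP\S
  [3,4] "here" : S\(N/PP)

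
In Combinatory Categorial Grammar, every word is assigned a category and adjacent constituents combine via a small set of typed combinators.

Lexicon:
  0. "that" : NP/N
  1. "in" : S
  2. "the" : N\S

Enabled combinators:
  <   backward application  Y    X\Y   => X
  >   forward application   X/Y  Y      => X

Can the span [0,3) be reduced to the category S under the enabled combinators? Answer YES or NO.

NP/N S N\S
CKY chart[0,3] = {NP}; S ∉ chart

NO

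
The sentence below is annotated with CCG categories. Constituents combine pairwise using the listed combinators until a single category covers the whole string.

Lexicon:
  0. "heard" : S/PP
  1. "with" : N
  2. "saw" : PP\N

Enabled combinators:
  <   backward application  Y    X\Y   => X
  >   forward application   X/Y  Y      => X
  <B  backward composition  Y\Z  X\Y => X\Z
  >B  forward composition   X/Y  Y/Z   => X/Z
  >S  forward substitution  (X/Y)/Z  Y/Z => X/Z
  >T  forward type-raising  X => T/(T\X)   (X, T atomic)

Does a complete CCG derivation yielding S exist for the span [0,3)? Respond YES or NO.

[0,3] S   >
  [0,1] "heard" : S/PP
  [1,3] PP   >
    [1,2] PP/(PP\N)   >T
      [1,2] "with" : N
    [2,3] "saw" : PP\N

YES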